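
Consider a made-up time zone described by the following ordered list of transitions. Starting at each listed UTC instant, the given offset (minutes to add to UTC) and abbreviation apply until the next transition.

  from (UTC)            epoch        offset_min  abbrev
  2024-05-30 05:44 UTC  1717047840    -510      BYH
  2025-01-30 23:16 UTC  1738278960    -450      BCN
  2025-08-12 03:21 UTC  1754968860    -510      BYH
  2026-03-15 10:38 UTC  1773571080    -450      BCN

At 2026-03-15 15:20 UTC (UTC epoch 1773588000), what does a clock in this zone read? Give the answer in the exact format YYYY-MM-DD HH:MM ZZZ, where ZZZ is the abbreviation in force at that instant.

Query: 2026-03-15 15:20 UTC
Rule 4/4 (BCN, -07:30): 2026-03-15 10:38 UTC ≤ query < +∞
15·60 + 20 - 450 = 470 min
470 = 0·1440 + 470; 470 = 7·60 + 50 → 07:50, same day
→ 2026-03-15 07:50 BCN

2026-03-15 07:50 BCN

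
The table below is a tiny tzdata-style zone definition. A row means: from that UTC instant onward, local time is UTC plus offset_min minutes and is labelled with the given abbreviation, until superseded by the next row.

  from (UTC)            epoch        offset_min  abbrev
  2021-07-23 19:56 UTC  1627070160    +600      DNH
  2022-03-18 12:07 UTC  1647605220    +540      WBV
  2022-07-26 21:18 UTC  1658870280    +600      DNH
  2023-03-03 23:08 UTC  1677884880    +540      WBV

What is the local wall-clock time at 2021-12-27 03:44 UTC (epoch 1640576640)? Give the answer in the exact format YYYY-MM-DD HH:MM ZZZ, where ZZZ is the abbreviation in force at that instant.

2021-12-27 13:44 DNH

Query: 2021-12-27 03:44 UTC
Rule 1/4 (DNH, +10:00): 2021-07-23 19:56 UTC ≤ query < 2022-03-18 12:07 UTC
3·60 + 44 + 600 = 824 min
824 = 0·1440 + 824; 824 = 13·60 + 44 → 13:44, same day
→ 2021-12-27 13:44 DNH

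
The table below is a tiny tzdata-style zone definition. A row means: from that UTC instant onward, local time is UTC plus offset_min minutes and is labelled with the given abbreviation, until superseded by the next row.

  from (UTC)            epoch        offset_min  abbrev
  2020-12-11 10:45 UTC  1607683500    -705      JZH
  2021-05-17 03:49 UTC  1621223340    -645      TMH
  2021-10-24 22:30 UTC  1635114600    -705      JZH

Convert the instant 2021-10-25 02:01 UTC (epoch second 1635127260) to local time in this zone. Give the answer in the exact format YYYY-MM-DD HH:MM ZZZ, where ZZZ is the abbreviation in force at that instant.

Query: 2021-10-25 02:01 UTC
Rule 3/3 (JZH, -11:45): 2021-10-24 22:30 UTC ≤ query < +∞
2·60 + 1 - 705 = -584 min
-584 = -1·1440 + 856; 856 = 14·60 + 16 → 14:16, 2021-10-25 - 1 day = 2021-10-24
→ 2021-10-24 14:16 JZH

2021-10-24 14:16 JZH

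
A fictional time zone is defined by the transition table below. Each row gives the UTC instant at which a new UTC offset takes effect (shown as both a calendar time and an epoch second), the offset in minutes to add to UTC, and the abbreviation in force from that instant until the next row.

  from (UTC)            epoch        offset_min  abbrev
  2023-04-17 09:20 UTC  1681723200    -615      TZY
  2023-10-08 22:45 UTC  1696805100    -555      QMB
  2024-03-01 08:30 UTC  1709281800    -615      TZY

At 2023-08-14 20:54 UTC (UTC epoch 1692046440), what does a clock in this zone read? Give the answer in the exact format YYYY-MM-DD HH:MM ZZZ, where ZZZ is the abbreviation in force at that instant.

Query: 2023-08-14 20:54 UTC
Rule 1/3 (TZY, -10:15): 2023-04-17 09:20 UTC ≤ query < 2023-10-08 22:45 UTC
20·60 + 54 - 615 = 639 min
639 = 0·1440 + 639; 639 = 10·60 + 39 → 10:39, same day
→ 2023-08-14 10:39 TZY

2023-08-14 10:39 TZY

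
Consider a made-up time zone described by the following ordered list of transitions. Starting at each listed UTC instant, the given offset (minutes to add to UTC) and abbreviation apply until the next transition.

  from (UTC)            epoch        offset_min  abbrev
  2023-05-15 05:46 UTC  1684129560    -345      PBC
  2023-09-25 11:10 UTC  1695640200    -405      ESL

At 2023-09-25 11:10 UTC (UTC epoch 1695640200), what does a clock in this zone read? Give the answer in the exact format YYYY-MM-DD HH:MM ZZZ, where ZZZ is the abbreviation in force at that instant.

2023-09-25 04:25 ESL

Query: 2023-09-25 11:10 UTC
Rule 2/2 (ESL, -06:45): 2023-09-25 11:10 UTC ≤ query < +∞
11·60 + 10 - 405 = 265 min
265 = 0·1440 + 265; 265 = 4·60 + 25 → 04:25, same day
→ 2023-09-25 04:25 ESL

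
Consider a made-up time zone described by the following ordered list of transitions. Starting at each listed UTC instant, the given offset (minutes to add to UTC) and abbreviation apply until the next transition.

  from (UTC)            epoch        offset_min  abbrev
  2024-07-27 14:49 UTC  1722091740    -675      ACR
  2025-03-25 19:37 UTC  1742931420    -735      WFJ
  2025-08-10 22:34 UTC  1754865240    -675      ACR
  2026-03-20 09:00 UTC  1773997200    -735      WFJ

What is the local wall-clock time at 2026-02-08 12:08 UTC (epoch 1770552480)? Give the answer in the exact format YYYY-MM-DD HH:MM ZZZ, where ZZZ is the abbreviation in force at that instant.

2026-02-08 00:53 ACR

Query: 2026-02-08 12:08 UTC
Rule 3/4 (ACR, -11:15): 2025-08-10 22:34 UTC ≤ query < 2026-03-20 09:00 UTC
12·60 + 8 - 675 = 53 min
53 = 0·1440 + 53; 53 = 0·60 + 53 → 00:53, same day
→ 2026-02-08 00:53 ACR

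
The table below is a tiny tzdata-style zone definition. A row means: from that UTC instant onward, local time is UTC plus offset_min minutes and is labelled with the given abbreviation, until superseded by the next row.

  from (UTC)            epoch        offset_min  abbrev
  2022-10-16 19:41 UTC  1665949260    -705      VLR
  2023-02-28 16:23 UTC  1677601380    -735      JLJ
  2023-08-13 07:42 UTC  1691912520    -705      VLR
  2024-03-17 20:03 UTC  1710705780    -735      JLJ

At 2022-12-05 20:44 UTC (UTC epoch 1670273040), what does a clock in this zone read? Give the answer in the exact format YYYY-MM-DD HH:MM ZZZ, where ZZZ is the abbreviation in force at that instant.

2022-12-05 08:59 VLR

Query: 2022-12-05 20:44 UTC
Rule 1/4 (VLR, -11:45): 2022-10-16 19:41 UTC ≤ query < 2023-02-28 16:23 UTC
20·60 + 44 - 705 = 539 min
539 = 0·1440 + 539; 539 = 8·60 + 59 → 08:59, same day
→ 2022-12-05 08:59 VLR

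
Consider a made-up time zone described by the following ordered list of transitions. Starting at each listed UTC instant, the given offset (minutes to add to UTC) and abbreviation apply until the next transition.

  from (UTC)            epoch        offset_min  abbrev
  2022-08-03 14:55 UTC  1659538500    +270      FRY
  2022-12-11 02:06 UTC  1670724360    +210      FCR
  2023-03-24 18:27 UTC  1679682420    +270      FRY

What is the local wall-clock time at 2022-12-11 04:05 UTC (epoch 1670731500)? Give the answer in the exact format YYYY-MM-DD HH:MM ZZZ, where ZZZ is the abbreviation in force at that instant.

Query: 2022-12-11 04:05 UTC
Rule 2/3 (FCR, +03:30): 2022-12-11 02:06 UTC ≤ query < 2023-03-24 18:27 UTC
4·60 + 5 + 210 = 455 min
455 = 0·1440 + 455; 455 = 7·60 + 35 → 07:35, same day
→ 2022-12-11 07:35 FCR

2022-12-11 07:35 FCR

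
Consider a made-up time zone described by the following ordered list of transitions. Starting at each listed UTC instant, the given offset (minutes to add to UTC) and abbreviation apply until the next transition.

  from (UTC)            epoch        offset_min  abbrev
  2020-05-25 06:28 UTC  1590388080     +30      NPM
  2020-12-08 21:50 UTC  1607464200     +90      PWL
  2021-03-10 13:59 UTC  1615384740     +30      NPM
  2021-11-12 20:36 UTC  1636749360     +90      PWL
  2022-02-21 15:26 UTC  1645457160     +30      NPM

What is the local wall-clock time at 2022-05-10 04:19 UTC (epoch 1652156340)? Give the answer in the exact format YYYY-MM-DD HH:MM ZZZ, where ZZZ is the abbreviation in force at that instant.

Query: 2022-05-10 04:19 UTC
Rule 5/5 (NPM, +00:30): 2022-02-21 15:26 UTC ≤ query < +∞
4·60 + 19 + 30 = 289 min
289 = 0·1440 + 289; 289 = 4·60 + 49 → 04:49, same day
→ 2022-05-10 04:49 NPM

2022-05-10 04:49 NPM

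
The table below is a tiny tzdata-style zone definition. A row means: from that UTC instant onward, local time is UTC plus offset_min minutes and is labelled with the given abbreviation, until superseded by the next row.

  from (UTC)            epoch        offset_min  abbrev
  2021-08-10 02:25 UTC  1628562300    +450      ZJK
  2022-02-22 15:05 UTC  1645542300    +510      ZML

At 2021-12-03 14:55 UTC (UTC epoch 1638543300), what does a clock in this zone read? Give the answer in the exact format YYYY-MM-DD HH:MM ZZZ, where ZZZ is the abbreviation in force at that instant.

2021-12-03 22:25 ZJK

Query: 2021-12-03 14:55 UTC
Rule 1/2 (ZJK, +07:30): 2021-08-10 02:25 UTC ≤ query < 2022-02-22 15:05 UTC
14·60 + 55 + 450 = 1345 min
1345 = 0·1440 + 1345; 1345 = 22·60 + 25 → 22:25, same day
→ 2021-12-03 22:25 ZJK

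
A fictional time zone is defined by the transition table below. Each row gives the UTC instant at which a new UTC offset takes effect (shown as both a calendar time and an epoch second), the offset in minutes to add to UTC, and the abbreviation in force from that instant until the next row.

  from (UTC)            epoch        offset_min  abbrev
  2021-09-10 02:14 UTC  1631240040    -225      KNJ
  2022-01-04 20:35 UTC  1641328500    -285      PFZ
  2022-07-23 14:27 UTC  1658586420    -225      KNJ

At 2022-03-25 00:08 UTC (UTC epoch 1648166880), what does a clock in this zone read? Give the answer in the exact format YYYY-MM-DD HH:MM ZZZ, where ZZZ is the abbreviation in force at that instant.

Query: 2022-03-25 00:08 UTC
Rule 2/3 (PFZ, -04:45): 2022-01-04 20:35 UTC ≤ query < 2022-07-23 14:27 UTC
0·60 + 8 - 285 = -277 min
-277 = -1·1440 + 1163; 1163 = 19·60 + 23 → 19:23, 2022-03-25 - 1 day = 2022-03-24
→ 2022-03-24 19:23 PFZ

2022-03-24 19:23 PFZ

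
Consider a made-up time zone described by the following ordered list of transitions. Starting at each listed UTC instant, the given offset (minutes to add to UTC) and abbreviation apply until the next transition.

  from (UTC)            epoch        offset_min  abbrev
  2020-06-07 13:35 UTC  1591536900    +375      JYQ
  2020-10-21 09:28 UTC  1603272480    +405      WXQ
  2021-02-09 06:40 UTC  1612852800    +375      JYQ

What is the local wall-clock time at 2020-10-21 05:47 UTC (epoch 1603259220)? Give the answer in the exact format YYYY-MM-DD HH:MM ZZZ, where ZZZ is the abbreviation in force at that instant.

Query: 2020-10-21 05:47 UTC
Rule 1/3 (JYQ, +06:15): 2020-06-07 13:35 UTC ≤ query < 2020-10-21 09:28 UTC
5·60 + 47 + 375 = 722 min
722 = 0·1440 + 722; 722 = 12·60 + 2 → 12:02, same day
→ 2020-10-21 12:02 JYQ

2020-10-21 12:02 JYQ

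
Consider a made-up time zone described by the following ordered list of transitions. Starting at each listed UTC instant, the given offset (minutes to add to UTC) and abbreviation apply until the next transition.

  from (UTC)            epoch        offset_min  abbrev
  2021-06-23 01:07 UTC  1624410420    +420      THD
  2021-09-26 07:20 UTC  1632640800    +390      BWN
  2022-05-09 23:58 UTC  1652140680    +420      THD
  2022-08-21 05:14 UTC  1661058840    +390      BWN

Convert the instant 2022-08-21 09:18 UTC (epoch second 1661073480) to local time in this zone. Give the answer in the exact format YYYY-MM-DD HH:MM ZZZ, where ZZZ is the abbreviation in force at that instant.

2022-08-21 15:48 BWN

Query: 2022-08-21 09:18 UTC
Rule 4/4 (BWN, +06:30): 2022-08-21 05:14 UTC ≤ query < +∞
9·60 + 18 + 390 = 948 min
948 = 0·1440 + 948; 948 = 15·60 + 48 → 15:48, same day
→ 2022-08-21 15:48 BWN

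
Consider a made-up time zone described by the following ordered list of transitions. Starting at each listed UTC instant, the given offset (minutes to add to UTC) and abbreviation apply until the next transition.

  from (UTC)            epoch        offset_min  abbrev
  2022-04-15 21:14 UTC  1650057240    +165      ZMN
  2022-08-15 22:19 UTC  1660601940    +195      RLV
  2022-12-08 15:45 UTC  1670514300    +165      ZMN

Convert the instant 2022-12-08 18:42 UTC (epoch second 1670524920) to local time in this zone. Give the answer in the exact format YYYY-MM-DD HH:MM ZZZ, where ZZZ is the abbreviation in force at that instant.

2022-12-08 21:27 ZMN

Query: 2022-12-08 18:42 UTC
Rule 3/3 (ZMN, +02:45): 2022-12-08 15:45 UTC ≤ query < +∞
18·60 + 42 + 165 = 1287 min
1287 = 0·1440 + 1287; 1287 = 21·60 + 27 → 21:27, same day
→ 2022-12-08 21:27 ZMN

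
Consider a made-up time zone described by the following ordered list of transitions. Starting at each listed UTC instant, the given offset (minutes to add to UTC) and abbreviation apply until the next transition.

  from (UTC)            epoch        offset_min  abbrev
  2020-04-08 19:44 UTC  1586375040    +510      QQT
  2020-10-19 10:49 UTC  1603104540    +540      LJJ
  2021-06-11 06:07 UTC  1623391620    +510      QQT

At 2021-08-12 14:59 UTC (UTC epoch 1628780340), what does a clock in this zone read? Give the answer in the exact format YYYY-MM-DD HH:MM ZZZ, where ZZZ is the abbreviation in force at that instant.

Query: 2021-08-12 14:59 UTC
Rule 3/3 (QQT, +08:30): 2021-06-11 06:07 UTC ≤ query < +∞
14·60 + 59 + 510 = 1409 min
1409 = 0·1440 + 1409; 1409 = 23·60 + 29 → 23:29, same day
→ 2021-08-12 23:29 QQT

2021-08-12 23:29 QQT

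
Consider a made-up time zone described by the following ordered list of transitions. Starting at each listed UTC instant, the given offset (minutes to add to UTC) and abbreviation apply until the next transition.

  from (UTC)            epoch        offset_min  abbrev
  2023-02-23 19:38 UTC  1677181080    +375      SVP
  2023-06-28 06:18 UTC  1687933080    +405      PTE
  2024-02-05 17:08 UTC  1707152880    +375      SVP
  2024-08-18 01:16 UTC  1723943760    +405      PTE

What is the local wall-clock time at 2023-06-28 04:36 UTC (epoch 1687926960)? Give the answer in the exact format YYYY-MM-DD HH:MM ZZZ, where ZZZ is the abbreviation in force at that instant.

2023-06-28 10:51 SVP

Query: 2023-06-28 04:36 UTC
Rule 1/4 (SVP, +06:15): 2023-02-23 19:38 UTC ≤ query < 2023-06-28 06:18 UTC
4·60 + 36 + 375 = 651 min
651 = 0·1440 + 651; 651 = 10·60 + 51 → 10:51, same day
→ 2023-06-28 10:51 SVP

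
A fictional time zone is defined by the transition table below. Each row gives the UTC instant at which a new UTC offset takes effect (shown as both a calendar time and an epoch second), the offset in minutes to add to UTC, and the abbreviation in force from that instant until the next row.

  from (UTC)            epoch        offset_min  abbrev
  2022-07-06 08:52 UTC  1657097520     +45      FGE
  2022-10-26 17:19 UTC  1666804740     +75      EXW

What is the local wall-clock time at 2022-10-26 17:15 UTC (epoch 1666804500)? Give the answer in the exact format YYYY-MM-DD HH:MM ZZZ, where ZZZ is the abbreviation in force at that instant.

Query: 2022-10-26 17:15 UTC
Rule 1/2 (FGE, +00:45): 2022-07-06 08:52 UTC ≤ query < 2022-10-26 17:19 UTC
17·60 + 15 + 45 = 1080 min
1080 = 0·1440 + 1080; 1080 = 18·60 + 0 → 18:00, same day
→ 2022-10-26 18:00 FGE

2022-10-26 18:00 FGE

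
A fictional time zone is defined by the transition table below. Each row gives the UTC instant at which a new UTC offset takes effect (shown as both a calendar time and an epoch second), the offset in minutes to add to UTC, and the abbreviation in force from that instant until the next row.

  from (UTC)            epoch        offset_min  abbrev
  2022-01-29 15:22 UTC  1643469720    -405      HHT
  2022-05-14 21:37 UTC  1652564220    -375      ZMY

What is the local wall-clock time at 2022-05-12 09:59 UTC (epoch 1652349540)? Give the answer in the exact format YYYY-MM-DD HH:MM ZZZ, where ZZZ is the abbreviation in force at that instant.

2022-05-12 03:14 HHT

Query: 2022-05-12 09:59 UTC
Rule 1/2 (HHT, -06:45): 2022-01-29 15:22 UTC ≤ query < 2022-05-14 21:37 UTC
9·60 + 59 - 405 = 194 min
194 = 0·1440 + 194; 194 = 3·60 + 14 → 03:14, same day
→ 2022-05-12 03:14 HHT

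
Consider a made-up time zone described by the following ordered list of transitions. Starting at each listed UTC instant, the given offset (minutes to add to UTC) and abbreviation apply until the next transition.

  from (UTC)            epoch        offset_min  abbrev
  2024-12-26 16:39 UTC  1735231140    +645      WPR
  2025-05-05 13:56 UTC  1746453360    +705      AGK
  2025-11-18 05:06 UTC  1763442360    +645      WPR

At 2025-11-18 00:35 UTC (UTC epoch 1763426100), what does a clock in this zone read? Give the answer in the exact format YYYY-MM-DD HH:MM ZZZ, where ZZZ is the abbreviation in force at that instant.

2025-11-18 12:20 AGK

Query: 2025-11-18 00:35 UTC
Rule 2/3 (AGK, +11:45): 2025-05-05 13:56 UTC ≤ query < 2025-11-18 05:06 UTC
0·60 + 35 + 705 = 740 min
740 = 0·1440 + 740; 740 = 12·60 + 20 → 12:20, same day
→ 2025-11-18 12:20 AGK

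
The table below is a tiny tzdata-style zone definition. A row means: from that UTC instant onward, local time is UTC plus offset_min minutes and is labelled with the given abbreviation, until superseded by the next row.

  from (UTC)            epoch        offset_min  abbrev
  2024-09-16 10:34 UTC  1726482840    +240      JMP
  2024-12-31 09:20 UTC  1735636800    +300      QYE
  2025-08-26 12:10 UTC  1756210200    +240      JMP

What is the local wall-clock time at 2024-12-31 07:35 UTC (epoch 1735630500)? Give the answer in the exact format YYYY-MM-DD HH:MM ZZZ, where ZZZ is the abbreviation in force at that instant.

Query: 2024-12-31 07:35 UTC
Rule 1/3 (JMP, +04:00): 2024-09-16 10:34 UTC ≤ query < 2024-12-31 09:20 UTC
7·60 + 35 + 240 = 695 min
695 = 0·1440 + 695; 695 = 11·60 + 35 → 11:35, same day
→ 2024-12-31 11:35 JMP

2024-12-31 11:35 JMP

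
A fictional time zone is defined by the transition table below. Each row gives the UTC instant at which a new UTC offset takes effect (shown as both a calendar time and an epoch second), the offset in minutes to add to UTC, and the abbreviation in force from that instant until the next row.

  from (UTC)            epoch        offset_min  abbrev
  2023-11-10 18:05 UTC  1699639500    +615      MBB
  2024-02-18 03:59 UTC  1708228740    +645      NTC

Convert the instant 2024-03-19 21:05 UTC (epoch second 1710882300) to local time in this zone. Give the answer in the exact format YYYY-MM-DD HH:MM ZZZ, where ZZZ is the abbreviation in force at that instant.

Query: 2024-03-19 21:05 UTC
Rule 2/2 (NTC, +10:45): 2024-02-18 03:59 UTC ≤ query < +∞
21·60 + 5 + 645 = 1910 min
1910 = 1·1440 + 470; 470 = 7·60 + 50 → 07:50, 2024-03-19 + 1 day = 2024-03-20
→ 2024-03-20 07:50 NTC

2024-03-20 07:50 NTC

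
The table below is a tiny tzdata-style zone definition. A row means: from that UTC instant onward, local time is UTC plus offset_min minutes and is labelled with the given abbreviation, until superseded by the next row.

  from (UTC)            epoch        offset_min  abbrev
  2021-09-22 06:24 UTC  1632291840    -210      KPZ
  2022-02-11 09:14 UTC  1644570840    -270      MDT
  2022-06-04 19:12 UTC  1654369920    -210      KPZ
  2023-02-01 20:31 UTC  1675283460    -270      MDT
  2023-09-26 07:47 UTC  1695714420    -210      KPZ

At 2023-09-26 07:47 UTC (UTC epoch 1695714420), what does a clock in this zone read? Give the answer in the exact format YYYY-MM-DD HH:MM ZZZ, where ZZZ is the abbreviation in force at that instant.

Query: 2023-09-26 07:47 UTC
Rule 5/5 (KPZ, -03:30): 2023-09-26 07:47 UTC ≤ query < +∞
7·60 + 47 - 210 = 257 min
257 = 0·1440 + 257; 257 = 4·60 + 17 → 04:17, same day
→ 2023-09-26 04:17 KPZ

2023-09-26 04:17 KPZ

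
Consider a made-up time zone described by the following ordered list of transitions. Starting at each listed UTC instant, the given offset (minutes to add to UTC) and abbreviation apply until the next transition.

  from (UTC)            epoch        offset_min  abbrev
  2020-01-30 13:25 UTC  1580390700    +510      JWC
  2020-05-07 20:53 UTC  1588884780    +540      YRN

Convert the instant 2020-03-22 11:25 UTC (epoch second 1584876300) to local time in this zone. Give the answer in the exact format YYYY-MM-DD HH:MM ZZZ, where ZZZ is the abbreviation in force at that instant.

2020-03-22 19:55 JWC

Query: 2020-03-22 11:25 UTC
Rule 1/2 (JWC, +08:30): 2020-01-30 13:25 UTC ≤ query < 2020-05-07 20:53 UTC
11·60 + 25 + 510 = 1195 min
1195 = 0·1440 + 1195; 1195 = 19·60 + 55 → 19:55, same day
→ 2020-03-22 19:55 JWC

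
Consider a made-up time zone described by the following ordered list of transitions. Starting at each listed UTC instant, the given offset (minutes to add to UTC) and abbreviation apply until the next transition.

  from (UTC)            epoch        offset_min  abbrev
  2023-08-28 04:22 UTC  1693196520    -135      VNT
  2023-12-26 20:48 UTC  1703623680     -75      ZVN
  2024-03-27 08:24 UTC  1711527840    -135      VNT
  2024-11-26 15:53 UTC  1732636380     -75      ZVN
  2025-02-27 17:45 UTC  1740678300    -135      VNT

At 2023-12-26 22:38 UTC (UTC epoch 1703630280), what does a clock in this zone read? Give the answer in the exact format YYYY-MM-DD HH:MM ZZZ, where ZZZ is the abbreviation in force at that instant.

2023-12-26 21:23 ZVN

Query: 2023-12-26 22:38 UTC
Rule 2/5 (ZVN, -01:15): 2023-12-26 20:48 UTC ≤ query < 2024-03-27 08:24 UTC
22·60 + 38 - 75 = 1283 min
1283 = 0·1440 + 1283; 1283 = 21·60 + 23 → 21:23, same day
→ 2023-12-26 21:23 ZVN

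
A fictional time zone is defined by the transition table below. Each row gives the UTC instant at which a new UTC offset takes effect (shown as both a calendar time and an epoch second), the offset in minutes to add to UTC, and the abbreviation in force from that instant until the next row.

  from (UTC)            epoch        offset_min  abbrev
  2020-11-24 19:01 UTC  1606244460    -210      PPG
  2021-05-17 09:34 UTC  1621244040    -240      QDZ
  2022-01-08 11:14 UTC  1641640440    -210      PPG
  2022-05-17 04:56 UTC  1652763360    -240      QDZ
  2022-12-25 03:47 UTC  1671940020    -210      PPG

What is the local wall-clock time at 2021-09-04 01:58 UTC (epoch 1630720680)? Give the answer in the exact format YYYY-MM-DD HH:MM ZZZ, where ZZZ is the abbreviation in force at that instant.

2021-09-03 21:58 QDZ

Query: 2021-09-04 01:58 UTC
Rule 2/5 (QDZ, -04:00): 2021-05-17 09:34 UTC ≤ query < 2022-01-08 11:14 UTC
1·60 + 58 - 240 = -122 min
-122 = -1·1440 + 1318; 1318 = 21·60 + 58 → 21:58, 2021-09-04 - 1 day = 2021-09-03
→ 2021-09-03 21:58 QDZ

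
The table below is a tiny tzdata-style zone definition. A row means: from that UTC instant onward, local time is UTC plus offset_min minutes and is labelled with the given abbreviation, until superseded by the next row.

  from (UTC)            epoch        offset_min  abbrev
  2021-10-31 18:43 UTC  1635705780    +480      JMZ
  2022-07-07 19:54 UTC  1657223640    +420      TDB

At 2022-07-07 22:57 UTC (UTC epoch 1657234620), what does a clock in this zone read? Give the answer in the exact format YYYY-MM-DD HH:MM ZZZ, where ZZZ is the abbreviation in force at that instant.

2022-07-08 05:57 TDB

Query: 2022-07-07 22:57 UTC
Rule 2/2 (TDB, +07:00): 2022-07-07 19:54 UTC ≤ query < +∞
22·60 + 57 + 420 = 1797 min
1797 = 1·1440 + 357; 357 = 5·60 + 57 → 05:57, 2022-07-07 + 1 day = 2022-07-08
→ 2022-07-08 05:57 TDB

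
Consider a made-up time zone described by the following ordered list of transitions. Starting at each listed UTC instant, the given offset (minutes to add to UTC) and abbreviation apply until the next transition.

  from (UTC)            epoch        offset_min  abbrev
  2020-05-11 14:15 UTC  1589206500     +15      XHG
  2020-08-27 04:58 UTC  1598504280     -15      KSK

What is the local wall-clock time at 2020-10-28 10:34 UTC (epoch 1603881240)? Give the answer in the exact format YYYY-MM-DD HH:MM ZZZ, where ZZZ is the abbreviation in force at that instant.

Query: 2020-10-28 10:34 UTC
Rule 2/2 (KSK, -00:15): 2020-08-27 04:58 UTC ≤ query < +∞
10·60 + 34 - 15 = 619 min
619 = 0·1440 + 619; 619 = 10·60 + 19 → 10:19, same day
→ 2020-10-28 10:19 KSK

2020-10-28 10:19 KSK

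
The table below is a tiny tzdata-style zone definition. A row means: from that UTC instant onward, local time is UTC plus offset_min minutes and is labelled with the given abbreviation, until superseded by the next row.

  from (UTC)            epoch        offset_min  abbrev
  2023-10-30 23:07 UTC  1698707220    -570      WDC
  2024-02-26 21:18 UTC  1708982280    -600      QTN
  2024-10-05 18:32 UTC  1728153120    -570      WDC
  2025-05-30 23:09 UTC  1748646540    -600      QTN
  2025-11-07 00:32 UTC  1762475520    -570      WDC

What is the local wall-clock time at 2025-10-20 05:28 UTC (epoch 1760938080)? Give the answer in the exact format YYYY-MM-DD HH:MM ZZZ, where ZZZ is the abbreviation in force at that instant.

2025-10-19 19:28 QTN

Query: 2025-10-20 05:28 UTC
Rule 4/5 (QTN, -10:00): 2025-05-30 23:09 UTC ≤ query < 2025-11-07 00:32 UTC
5·60 + 28 - 600 = -272 min
-272 = -1·1440 + 1168; 1168 = 19·60 + 28 → 19:28, 2025-10-20 - 1 day = 2025-10-19
→ 2025-10-19 19:28 QTN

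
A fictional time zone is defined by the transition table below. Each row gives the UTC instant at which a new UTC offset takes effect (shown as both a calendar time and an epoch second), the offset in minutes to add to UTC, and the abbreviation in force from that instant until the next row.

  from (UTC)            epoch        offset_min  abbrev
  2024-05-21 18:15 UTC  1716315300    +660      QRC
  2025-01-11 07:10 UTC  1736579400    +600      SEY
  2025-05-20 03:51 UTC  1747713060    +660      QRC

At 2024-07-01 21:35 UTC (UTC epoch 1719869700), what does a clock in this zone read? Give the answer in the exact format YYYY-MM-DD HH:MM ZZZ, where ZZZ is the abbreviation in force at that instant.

Query: 2024-07-01 21:35 UTC
Rule 1/3 (QRC, +11:00): 2024-05-21 18:15 UTC ≤ query < 2025-01-11 07:10 UTC
21·60 + 35 + 660 = 1955 min
1955 = 1·1440 + 515; 515 = 8·60 + 35 → 08:35, 2024-07-01 + 1 day = 2024-07-02
→ 2024-07-02 08:35 QRC

2024-07-02 08:35 QRC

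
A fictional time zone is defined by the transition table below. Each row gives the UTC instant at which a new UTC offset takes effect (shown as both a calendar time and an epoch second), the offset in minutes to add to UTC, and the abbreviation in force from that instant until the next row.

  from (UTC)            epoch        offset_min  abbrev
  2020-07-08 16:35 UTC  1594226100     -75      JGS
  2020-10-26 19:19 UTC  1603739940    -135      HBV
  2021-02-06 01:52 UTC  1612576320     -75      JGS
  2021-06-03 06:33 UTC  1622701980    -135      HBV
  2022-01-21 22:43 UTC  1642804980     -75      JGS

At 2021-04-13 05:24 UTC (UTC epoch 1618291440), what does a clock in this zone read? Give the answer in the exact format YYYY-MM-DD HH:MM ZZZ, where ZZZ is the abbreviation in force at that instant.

2021-04-13 04:09 JGS

Query: 2021-04-13 05:24 UTC
Rule 3/5 (JGS, -01:15): 2021-02-06 01:52 UTC ≤ query < 2021-06-03 06:33 UTC
5·60 + 24 - 75 = 249 min
249 = 0·1440 + 249; 249 = 4·60 + 9 → 04:09, same day
→ 2021-04-13 04:09 JGS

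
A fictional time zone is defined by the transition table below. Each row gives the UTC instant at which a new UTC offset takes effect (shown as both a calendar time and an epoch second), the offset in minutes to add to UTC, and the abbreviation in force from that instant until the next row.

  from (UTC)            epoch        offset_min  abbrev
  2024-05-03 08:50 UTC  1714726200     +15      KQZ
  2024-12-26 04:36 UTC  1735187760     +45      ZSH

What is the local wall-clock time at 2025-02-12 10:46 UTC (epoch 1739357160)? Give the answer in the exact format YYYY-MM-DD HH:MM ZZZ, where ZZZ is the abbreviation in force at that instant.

Query: 2025-02-12 10:46 UTC
Rule 2/2 (ZSH, +00:45): 2024-12-26 04:36 UTC ≤ query < +∞
10·60 + 46 + 45 = 691 min
691 = 0·1440 + 691; 691 = 11·60 + 31 → 11:31, same day
→ 2025-02-12 11:31 ZSH

2025-02-12 11:31 ZSH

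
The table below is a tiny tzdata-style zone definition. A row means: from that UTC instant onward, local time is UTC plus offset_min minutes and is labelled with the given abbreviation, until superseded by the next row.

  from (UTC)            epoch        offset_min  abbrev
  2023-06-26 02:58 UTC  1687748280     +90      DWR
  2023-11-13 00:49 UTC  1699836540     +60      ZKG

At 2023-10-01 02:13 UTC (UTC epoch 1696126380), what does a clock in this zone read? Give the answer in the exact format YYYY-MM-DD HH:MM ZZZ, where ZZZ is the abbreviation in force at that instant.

2023-10-01 03:43 DWR

Query: 2023-10-01 02:13 UTC
Rule 1/2 (DWR, +01:30): 2023-06-26 02:58 UTC ≤ query < 2023-11-13 00:49 UTC
2·60 + 13 + 90 = 223 min
223 = 0·1440 + 223; 223 = 3·60 + 43 → 03:43, same day
→ 2023-10-01 03:43 DWR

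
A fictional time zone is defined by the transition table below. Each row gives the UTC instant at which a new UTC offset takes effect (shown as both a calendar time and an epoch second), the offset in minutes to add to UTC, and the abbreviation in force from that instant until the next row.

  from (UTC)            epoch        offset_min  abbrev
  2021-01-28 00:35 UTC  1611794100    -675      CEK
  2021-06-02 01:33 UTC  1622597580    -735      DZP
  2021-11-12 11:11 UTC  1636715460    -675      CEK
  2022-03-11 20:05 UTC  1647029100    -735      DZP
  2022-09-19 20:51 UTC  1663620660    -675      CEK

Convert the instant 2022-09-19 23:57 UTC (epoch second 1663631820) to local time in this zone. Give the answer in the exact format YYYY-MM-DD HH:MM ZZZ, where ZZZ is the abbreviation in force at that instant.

Query: 2022-09-19 23:57 UTC
Rule 5/5 (CEK, -11:15): 2022-09-19 20:51 UTC ≤ query < +∞
23·60 + 57 - 675 = 762 min
762 = 0·1440 + 762; 762 = 12·60 + 42 → 12:42, same day
→ 2022-09-19 12:42 CEK

2022-09-19 12:42 CEK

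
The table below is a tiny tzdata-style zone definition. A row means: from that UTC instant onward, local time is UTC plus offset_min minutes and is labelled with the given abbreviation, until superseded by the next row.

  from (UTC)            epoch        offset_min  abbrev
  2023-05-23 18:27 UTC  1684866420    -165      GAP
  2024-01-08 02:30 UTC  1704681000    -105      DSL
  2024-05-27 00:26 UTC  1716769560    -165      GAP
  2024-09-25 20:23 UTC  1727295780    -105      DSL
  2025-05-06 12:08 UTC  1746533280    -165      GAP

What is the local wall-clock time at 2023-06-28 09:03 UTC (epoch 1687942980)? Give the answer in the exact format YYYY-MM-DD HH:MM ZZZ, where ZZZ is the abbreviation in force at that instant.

Query: 2023-06-28 09:03 UTC
Rule 1/5 (GAP, -02:45): 2023-05-23 18:27 UTC ≤ query < 2024-01-08 02:30 UTC
9·60 + 3 - 165 = 378 min
378 = 0·1440 + 378; 378 = 6·60 + 18 → 06:18, same day
→ 2023-06-28 06:18 GAP

2023-06-28 06:18 GAP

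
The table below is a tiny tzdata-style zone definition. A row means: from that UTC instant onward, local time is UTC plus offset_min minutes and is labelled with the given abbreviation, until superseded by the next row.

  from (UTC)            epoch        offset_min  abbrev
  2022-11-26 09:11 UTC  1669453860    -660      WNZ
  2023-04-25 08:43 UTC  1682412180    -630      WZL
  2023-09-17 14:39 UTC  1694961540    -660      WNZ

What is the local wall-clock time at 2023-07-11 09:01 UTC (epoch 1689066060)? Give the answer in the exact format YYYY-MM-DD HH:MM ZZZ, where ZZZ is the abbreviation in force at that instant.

Query: 2023-07-11 09:01 UTC
Rule 2/3 (WZL, -10:30): 2023-04-25 08:43 UTC ≤ query < 2023-09-17 14:39 UTC
9·60 + 1 - 630 = -89 min
-89 = -1·1440 + 1351; 1351 = 22·60 + 31 → 22:31, 2023-07-11 - 1 day = 2023-07-10
→ 2023-07-10 22:31 WZL

2023-07-10 22:31 WZL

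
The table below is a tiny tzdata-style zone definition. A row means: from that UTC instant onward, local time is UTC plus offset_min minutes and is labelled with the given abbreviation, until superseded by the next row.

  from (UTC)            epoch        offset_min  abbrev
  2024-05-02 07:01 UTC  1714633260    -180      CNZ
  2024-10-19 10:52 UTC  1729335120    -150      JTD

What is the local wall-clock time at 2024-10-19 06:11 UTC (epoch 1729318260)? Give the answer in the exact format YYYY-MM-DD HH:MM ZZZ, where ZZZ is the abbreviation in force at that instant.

Query: 2024-10-19 06:11 UTC
Rule 1/2 (CNZ, -03:00): 2024-05-02 07:01 UTC ≤ query < 2024-10-19 10:52 UTC
6·60 + 11 - 180 = 191 min
191 = 0·1440 + 191; 191 = 3·60 + 11 → 03:11, same day
→ 2024-10-19 03:11 CNZ

2024-10-19 03:11 CNZ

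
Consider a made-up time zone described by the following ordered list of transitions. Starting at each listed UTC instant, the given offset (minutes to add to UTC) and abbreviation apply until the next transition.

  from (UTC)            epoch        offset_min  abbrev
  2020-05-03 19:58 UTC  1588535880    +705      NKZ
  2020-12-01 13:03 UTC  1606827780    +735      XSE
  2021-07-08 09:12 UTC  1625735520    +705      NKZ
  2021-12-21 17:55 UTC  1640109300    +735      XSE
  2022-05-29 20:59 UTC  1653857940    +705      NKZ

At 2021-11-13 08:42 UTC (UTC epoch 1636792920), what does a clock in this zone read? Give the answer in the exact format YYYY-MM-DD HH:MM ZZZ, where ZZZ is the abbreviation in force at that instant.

Query: 2021-11-13 08:42 UTC
Rule 3/5 (NKZ, +11:45): 2021-07-08 09:12 UTC ≤ query < 2021-12-21 17:55 UTC
8·60 + 42 + 705 = 1227 min
1227 = 0·1440 + 1227; 1227 = 20·60 + 27 → 20:27, same day
→ 2021-11-13 20:27 NKZ

2021-11-13 20:27 NKZ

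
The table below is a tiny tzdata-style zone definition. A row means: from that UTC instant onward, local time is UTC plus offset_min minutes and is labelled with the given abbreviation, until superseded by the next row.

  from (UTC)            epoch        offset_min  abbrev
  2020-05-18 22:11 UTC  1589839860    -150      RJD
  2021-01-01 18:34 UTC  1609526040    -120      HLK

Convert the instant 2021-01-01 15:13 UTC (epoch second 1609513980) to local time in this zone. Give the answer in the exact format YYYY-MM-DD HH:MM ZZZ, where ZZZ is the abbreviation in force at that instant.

Query: 2021-01-01 15:13 UTC
Rule 1/2 (RJD, -02:30): 2020-05-18 22:11 UTC ≤ query < 2021-01-01 18:34 UTC
15·60 + 13 - 150 = 763 min
763 = 0·1440 + 763; 763 = 12·60 + 43 → 12:43, same day
→ 2021-01-01 12:43 RJD

2021-01-01 12:43 RJD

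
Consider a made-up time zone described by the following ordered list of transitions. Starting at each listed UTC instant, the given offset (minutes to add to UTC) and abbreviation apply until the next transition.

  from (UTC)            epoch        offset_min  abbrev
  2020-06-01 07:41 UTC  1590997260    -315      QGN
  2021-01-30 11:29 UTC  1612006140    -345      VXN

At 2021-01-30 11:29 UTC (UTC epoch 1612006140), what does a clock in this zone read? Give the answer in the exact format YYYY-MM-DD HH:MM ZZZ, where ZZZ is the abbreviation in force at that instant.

Query: 2021-01-30 11:29 UTC
Rule 2/2 (VXN, -05:45): 2021-01-30 11:29 UTC ≤ query < +∞
11·60 + 29 - 345 = 344 min
344 = 0·1440 + 344; 344 = 5·60 + 44 → 05:44, same day
→ 2021-01-30 05:44 VXN

2021-01-30 05:44 VXN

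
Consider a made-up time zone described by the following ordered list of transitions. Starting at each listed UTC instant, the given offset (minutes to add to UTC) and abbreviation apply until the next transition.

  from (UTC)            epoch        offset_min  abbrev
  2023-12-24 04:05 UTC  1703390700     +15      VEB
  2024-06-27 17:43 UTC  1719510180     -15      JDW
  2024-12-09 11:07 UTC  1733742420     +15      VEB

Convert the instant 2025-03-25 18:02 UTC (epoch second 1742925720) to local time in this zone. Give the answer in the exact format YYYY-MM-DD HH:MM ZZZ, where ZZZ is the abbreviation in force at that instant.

Query: 2025-03-25 18:02 UTC
Rule 3/3 (VEB, +00:15): 2024-12-09 11:07 UTC ≤ query < +∞
18·60 + 2 + 15 = 1097 min
1097 = 0·1440 + 1097; 1097 = 18·60 + 17 → 18:17, same day
→ 2025-03-25 18:17 VEB

2025-03-25 18:17 VEB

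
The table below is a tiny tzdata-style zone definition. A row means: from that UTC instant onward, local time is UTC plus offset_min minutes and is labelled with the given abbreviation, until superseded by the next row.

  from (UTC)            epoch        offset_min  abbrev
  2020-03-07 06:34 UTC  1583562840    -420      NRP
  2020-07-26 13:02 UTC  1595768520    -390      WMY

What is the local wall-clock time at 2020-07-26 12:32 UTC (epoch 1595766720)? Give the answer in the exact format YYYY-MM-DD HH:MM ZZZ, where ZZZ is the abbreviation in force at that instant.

Query: 2020-07-26 12:32 UTC
Rule 1/2 (NRP, -07:00): 2020-03-07 06:34 UTC ≤ query < 2020-07-26 13:02 UTC
12·60 + 32 - 420 = 332 min
332 = 0·1440 + 332; 332 = 5·60 + 32 → 05:32, same day
→ 2020-07-26 05:32 NRP

2020-07-26 05:32 NRP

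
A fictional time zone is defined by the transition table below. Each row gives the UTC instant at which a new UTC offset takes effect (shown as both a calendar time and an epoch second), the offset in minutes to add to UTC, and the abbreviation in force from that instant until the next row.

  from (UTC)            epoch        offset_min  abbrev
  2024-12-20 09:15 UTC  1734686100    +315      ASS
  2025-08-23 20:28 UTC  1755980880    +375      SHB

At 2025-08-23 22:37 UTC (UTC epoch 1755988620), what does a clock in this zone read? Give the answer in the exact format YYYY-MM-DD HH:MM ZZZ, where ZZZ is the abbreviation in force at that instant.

2025-08-24 04:52 SHB

Query: 2025-08-23 22:37 UTC
Rule 2/2 (SHB, +06:15): 2025-08-23 20:28 UTC ≤ query < +∞
22·60 + 37 + 375 = 1732 min
1732 = 1·1440 + 292; 292 = 4·60 + 52 → 04:52, 2025-08-23 + 1 day = 2025-08-24
→ 2025-08-24 04:52 SHB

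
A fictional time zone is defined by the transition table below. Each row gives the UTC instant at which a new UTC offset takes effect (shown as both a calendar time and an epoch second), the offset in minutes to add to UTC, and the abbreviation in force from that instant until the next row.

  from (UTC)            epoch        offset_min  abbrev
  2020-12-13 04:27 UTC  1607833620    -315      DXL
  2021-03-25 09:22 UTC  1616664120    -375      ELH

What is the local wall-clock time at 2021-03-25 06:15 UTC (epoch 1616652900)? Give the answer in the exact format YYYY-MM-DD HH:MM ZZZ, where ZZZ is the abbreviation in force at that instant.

Query: 2021-03-25 06:15 UTC
Rule 1/2 (DXL, -05:15): 2020-12-13 04:27 UTC ≤ query < 2021-03-25 09:22 UTC
6·60 + 15 - 315 = 60 min
60 = 0·1440 + 60; 60 = 1·60 + 0 → 01:00, same day
→ 2021-03-25 01:00 DXL

2021-03-25 01:00 DXL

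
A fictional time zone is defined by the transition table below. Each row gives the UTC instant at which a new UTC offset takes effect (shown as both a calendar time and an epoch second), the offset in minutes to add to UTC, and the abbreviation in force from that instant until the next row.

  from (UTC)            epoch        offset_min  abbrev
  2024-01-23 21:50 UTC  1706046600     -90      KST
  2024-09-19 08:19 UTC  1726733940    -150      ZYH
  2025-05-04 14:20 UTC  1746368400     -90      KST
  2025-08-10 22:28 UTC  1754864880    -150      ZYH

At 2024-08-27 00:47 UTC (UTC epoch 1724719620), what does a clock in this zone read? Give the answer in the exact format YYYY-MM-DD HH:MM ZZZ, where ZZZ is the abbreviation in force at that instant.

Query: 2024-08-27 00:47 UTC
Rule 1/4 (KST, -01:30): 2024-01-23 21:50 UTC ≤ query < 2024-09-19 08:19 UTC
0·60 + 47 - 90 = -43 min
-43 = -1·1440 + 1397; 1397 = 23·60 + 17 → 23:17, 2024-08-27 - 1 day = 2024-08-26
→ 2024-08-26 23:17 KST

2024-08-26 23:17 KST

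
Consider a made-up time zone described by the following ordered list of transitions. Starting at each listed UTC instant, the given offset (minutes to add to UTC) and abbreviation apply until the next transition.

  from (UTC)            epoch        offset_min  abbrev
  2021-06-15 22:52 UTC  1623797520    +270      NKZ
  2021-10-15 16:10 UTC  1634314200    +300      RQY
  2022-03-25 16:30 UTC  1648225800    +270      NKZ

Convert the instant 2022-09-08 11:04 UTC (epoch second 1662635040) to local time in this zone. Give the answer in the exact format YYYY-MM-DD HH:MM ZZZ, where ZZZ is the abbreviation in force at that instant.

2022-09-08 15:34 NKZ

Query: 2022-09-08 11:04 UTC
Rule 3/3 (NKZ, +04:30): 2022-03-25 16:30 UTC ≤ query < +∞
11·60 + 4 + 270 = 934 min
934 = 0·1440 + 934; 934 = 15·60 + 34 → 15:34, same day
→ 2022-09-08 15:34 NKZ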